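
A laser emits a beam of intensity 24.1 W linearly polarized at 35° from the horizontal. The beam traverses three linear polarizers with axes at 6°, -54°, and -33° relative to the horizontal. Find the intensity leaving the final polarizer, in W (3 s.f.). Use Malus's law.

By Malus's law, I₁ = 24.1 W · cos²(29°) = 18.44 W.
I₂ = I₁ · cos²(60°) = 18.44 · 0.25 = 4.609 W.
I₃ = I₂ · cos²(21°) = 4.609 · 0.8716 = 4.017 W.

I ≈ 4.02 W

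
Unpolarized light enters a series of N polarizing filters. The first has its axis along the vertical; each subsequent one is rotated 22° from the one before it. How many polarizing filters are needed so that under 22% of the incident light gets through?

N = 7

First polarizer halves the unpolarized light: factor 1/2.
Each further stage multiplies by cos²(22°) = 0.8597.
After N polarizers: T = 0.5·0.8597^(N−1). Require T < 0.22 ⇒ N−1 > ln(0.22/0.5)/ln(0.8597) = 5.43, so N−1 ≥ 6 and N = 7.
Check: N=7 gives T = 0.2018 < 0.22; N=6 gives T = 0.2348.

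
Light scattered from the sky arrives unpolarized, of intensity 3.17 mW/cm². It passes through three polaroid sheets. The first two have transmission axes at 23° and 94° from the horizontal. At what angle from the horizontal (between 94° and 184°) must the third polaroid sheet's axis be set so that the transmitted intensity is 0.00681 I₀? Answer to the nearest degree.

Unpolarized light through the first polarizer → I₁ = ½ I₀, now polarized at 23°.
I₂ = I₁ cos²(94° − 23°) = 0.5 I₀ · cos²(71°) = 0.053 I₀.
Need I₃/I₀ = 0.00681, so cos²(θ − 94°) = 0.00681 / 0.053 = 0.1285.
θ − 94° = arccos(√0.1285) = 69.0°, giving θ ≈ 94 + 69.0 = 163.0°.

θ ≈ 163°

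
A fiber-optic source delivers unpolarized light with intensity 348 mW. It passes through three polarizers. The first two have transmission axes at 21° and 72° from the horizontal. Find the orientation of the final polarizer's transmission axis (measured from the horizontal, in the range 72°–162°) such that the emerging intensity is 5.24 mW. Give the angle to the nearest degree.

θ ≈ 146°

Unpolarized light through the first polarizer → I₁ = ½ I₀, now polarized at 21°.
I₂ = I₁ cos²(72° − 21°) = 0.5 I₀ · cos²(51°) = 0.198 I₀.
Target fraction: 5.24 / 348 mW = 0.01506 of I₀.
Need I₃/I₀ = 0.01506, so cos²(θ − 72°) = 0.01506 / 0.198 = 0.07604.
θ − 72° = arccos(√0.07604) = 74.0°, giving θ ≈ 72 + 74.0 = 146.0°.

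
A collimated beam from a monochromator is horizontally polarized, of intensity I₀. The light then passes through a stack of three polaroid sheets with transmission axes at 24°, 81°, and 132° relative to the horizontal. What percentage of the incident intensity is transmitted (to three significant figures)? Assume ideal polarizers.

By Malus's law, I₁ = I₀ cos²(24° − 0°) = I₀ cos²(24°) = 0.8346 I₀.
I₂ = I₁ cos²(81° − 24°) = 0.8346 I₀ · cos²(57°) = 0.2476 I₀.
I₃ = I₂ cos²(132° − 81°) = 0.2476 I₀ · cos²(51°) = 0.09804 I₀.
That is 9.804% of the incident intensity.

≈ 9.80%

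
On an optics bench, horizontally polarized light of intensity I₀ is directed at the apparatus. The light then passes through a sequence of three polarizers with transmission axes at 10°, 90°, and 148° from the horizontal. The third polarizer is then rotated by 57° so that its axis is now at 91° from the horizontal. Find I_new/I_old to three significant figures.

Before rotation:
I₁ = I₀ cos²(10° − 0°) = I₀ cos²(10°) = 0.9698 I₀.
I₂ = I₁ cos²(90° − 10°) = 0.9698 I₀ · cos²(80°) = 0.02924 I₀.
I₃ = I₂ cos²(148° − 90°) = 0.02924 I₀ · cos²(58°) = 0.008212 I₀.
After rotation:
I₁ = I₀ cos²(10° − 0°) = I₀ cos²(10°) = 0.9698 I₀.
I₂ = I₁ cos²(90° − 10°) = 0.9698 I₀ · cos²(80°) = 0.02924 I₀.
I₃ = I₂ cos²(91° − 90°) = 0.02924 I₀ · cos²(1°) = 0.02924 I₀.
Ratio = 0.02924 / 0.008212 = 3.56.

I_new/I_old ≈ 3.56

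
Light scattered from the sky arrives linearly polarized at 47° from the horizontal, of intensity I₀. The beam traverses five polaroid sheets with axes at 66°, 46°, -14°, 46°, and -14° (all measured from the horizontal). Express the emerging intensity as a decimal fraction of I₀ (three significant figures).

≈ 0.0123 I₀

I₁ = I₀ cos²(66° − 47°) = I₀ cos²(19°) = 0.894 I₀.
I₂ = I₁ cos²(46° − 66°) = 0.894 I₀ · cos²(20°) = 0.7894 I₀.
I₃ = I₂ cos²(-14° − 46°) = 0.7894 I₀ · cos²(60°) = 0.1974 I₀.
I₄ = I₃ cos²(46° + 14°) = 0.1974 I₀ · cos²(60°) = 0.04934 I₀.
I₅ = I₄ cos²(-14° − 46°) = 0.04934 I₀ · cos²(60°) = 0.01233 I₀.
Transmitted fraction = 0.01233.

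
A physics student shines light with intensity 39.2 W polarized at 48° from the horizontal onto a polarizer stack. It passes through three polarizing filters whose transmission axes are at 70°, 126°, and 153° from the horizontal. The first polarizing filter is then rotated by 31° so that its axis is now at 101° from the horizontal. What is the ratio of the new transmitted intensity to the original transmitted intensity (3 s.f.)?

Before rotation:
By Malus's law, I₁ = I₀ cos²(70° − 48°) = I₀ cos²(22°) = 0.8597 I₀.
I₂ = I₁ cos²(126° − 70°) = 0.8597 I₀ · cos²(56°) = 0.2688 I₀.
I₃ = I₂ cos²(153° − 126°) = 0.2688 I₀ · cos²(27°) = 0.2134 I₀.
After rotation:
I₁ = I₀ cos²(101° − 48°) = I₀ cos²(53°) = 0.3622 I₀.
I₂ = I₁ cos²(126° − 101°) = 0.3622 I₀ · cos²(25°) = 0.2975 I₀.
I₃ = I₂ cos²(153° − 126°) = 0.2975 I₀ · cos²(27°) = 0.2362 I₀.
Ratio = 0.2362 / 0.2134 = 1.107.

I_new/I_old ≈ 1.11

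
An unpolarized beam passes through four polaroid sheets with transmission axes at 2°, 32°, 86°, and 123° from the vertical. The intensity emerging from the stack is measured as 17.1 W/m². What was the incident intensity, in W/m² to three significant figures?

I₀ ≈ 207 W/m²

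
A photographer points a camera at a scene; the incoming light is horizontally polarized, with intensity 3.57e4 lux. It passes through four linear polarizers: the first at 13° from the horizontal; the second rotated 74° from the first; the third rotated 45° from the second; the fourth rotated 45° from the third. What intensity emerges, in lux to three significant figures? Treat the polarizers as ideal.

I₁ = 3.57e4 lux · cos²(13°) = 3.389e+04 lux.
I₂ = I₁ · cos²(74°) = 3.389e+04 · 0.07598 = 2575 lux.
I₃ = I₂ · cos²(45°) = 2575 · 0.5 = 1288 lux.
I₄ = I₃ · cos²(45°) = 1288 · 0.5 = 643.8 lux.

I ≈ 644 lux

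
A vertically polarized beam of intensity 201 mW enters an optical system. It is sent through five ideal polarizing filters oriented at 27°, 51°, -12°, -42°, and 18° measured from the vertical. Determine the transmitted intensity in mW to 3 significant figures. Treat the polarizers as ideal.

By Malus's law, I₁ = 201 mW · cos²(27°) = 159.6 mW.
I₂ = I₁ · cos²(24°) = 159.6 · 0.8346 = 133.2 mW.
I₃ = I₂ · cos²(63°) = 133.2 · 0.2061 = 27.45 mW.
I₄ = I₃ · cos²(30°) = 27.45 · 0.75 = 20.59 mW.
I₅ = I₄ · cos²(60°) = 20.59 · 0.25 = 5.147 mW.

I ≈ 5.15 mW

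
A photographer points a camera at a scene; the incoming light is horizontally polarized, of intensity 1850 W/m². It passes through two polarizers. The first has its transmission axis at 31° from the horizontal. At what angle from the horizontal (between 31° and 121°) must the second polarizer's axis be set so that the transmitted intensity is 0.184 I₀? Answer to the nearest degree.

θ ≈ 91°

I₁ = I₀ cos²(31° − 0°) = I₀ cos²(31°) = 0.7347 I₀.
Need I₂/I₀ = 0.184, so cos²(θ − 31°) = 0.184 / 0.7347 = 0.2504.
θ − 31° = arccos(√0.2504) = 60.0°, giving θ ≈ 31 + 60.0 = 91.0°.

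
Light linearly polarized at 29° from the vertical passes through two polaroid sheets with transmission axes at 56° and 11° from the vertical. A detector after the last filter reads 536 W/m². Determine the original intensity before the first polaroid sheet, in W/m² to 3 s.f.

I₀ ≈ 1350 W/m²

I₁ = I₀ cos²(56° − 29°) = I₀ cos²(27°) = 0.7939 I₀.
I₂ = I₁ cos²(11° − 56°) = 0.7939 I₀ · cos²(45°) = 0.3969 I₀.
So 536 W/m² = 0.3969 I₀, giving I₀ = 536/0.3969 = 1350 W/m².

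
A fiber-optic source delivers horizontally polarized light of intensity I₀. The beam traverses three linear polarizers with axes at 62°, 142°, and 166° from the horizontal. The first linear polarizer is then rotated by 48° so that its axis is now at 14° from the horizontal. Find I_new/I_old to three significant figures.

I_new/I_old ≈ 53.7

Before rotation:
By Malus's law, I₁ = I₀ cos²(62° − 0°) = I₀ cos²(62°) = 0.2204 I₀.
I₂ = I₁ cos²(142° − 62°) = 0.2204 I₀ · cos²(80°) = 0.006646 I₀.
I₃ = I₂ cos²(166° − 142°) = 0.006646 I₀ · cos²(24°) = 0.005547 I₀.
After rotation:
I₁ = I₀ cos²(14° − 0°) = I₀ cos²(14°) = 0.9415 I₀.
Angle between axes 1 and 2: 52°. I₂ = 0.9415 I₀ · cos²(52°) = 0.3569 I₀.
I₃ = I₂ cos²(166° − 142°) = 0.3569 I₀ · cos²(24°) = 0.2978 I₀.
Ratio = 0.2978 / 0.005547 = 53.69.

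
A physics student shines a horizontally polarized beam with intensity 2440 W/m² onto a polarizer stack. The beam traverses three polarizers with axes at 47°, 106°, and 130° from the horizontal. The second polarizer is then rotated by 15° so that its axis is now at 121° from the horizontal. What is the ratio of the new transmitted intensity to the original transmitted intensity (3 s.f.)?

I_new/I_old ≈ 0.335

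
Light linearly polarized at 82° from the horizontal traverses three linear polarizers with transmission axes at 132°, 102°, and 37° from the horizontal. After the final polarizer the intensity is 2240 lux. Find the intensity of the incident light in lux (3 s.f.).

I₀ ≈ 4.05e4 lux

I₁ = I₀ cos²(132° − 82°) = I₀ cos²(50°) = 0.4132 I₀.
I₂ = I₁ cos²(102° − 132°) = 0.4132 I₀ · cos²(30°) = 0.3099 I₀.
I₃ = I₂ cos²(37° − 102°) = 0.3099 I₀ · cos²(65°) = 0.05535 I₀.
So 2240 lux = 0.05535 I₀, giving I₀ = 2240/0.05535 = 4.047e+04 lux.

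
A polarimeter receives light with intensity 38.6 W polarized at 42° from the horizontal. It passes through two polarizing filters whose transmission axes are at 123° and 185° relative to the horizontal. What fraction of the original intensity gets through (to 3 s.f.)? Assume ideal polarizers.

I/I₀ ≈ 0.00539

I₁ = 38.6 W · cos²(81°) = 0.9446 W.
I₂ = I₁ · cos²(62°) = 0.9446 · 0.2204 = 0.2082 W.
Transmitted fraction = 0.005394.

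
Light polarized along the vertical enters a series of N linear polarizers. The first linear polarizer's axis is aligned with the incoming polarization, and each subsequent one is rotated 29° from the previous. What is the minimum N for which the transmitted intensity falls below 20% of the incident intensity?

First polarizer is aligned with the polarization: full transmission.
Each further stage multiplies by cos²(29°) = 0.765.
After N polarizers: T = 0.765^(N−1). Require T < 0.20 ⇒ N−1 > ln(0.20)/ln(0.765) = 6.01, so N−1 ≥ 7 and N = 8.
Check: N=8 gives T = 0.1533 < 0.20; N=7 gives T = 0.2004.

N = 8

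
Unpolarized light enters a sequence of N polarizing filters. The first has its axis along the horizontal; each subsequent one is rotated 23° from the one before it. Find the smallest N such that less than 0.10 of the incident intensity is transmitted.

N = 11

First polarizer halves the unpolarized light: factor 1/2.
Each further stage multiplies by cos²(23°) = 0.8473.
After N polarizers: T = 0.5·0.8473^(N−1). Require T < 0.10 ⇒ N−1 > ln(0.10/0.5)/ln(0.8473) = 9.71, so N−1 ≥ 10 and N = 11.
Check: N=11 gives T = 0.09539 < 0.10; N=10 gives T = 0.1126.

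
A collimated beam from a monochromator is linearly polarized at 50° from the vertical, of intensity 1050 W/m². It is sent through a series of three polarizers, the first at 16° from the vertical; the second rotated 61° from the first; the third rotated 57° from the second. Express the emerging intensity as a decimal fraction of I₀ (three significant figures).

I/I₀ ≈ 0.0479

I₁ = 1050 W/m² · cos²(34°) = 721.7 W/m².
I₂ = I₁ · cos²(61°) = 721.7 · 0.235 = 169.6 W/m².
I₃ = I₂ · cos²(57°) = 169.6 · 0.2966 = 50.32 W/m².
Transmitted fraction = 0.04792.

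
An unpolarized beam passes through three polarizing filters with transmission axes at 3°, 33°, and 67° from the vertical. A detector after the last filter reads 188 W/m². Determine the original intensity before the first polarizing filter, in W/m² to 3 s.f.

I₀ ≈ 729 W/m²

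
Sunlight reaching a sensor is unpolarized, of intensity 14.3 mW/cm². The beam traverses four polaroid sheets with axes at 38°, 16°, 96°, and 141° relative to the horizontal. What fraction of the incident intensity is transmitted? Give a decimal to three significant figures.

Unpolarized light through the first polarizer → I₁ = 14.3 mW/cm²/2 = 7.15 mW/cm², polarized at 38°.
I₂ = I₁ · cos²(22°) = 7.15 · 0.8597 = 6.147 mW/cm².
I₃ = I₂ · cos²(80°) = 6.147 · 0.03015 = 0.1853 mW/cm².
I₄ = I₃ · cos²(45°) = 0.1853 · 0.5 = 0.09267 mW/cm².
Transmitted fraction = 0.006481.

I/I₀ ≈ 0.00648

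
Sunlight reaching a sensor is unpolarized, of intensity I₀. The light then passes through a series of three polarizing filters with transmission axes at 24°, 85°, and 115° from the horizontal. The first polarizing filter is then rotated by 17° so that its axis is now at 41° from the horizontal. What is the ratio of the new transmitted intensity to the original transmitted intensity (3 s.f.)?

I_new/I_old ≈ 2.20

Before rotation:
Unpolarized light through the first polarizer → I₁ = ½ I₀, now polarized at 24°.
I₂ = I₁ cos²(85° − 24°) = 0.5 I₀ · cos²(61°) = 0.1175 I₀.
I₃ = I₂ cos²(115° − 85°) = 0.1175 I₀ · cos²(30°) = 0.08814 I₀.
After rotation:
Unpolarized light through the first polarizer → I₁ = ½ I₀, now polarized at 41°.
I₂ = I₁ cos²(85° − 41°) = 0.5 I₀ · cos²(44°) = 0.2587 I₀.
I₃ = I₂ cos²(115° − 85°) = 0.2587 I₀ · cos²(30°) = 0.194 I₀.
Ratio = 0.194 / 0.08814 = 2.202.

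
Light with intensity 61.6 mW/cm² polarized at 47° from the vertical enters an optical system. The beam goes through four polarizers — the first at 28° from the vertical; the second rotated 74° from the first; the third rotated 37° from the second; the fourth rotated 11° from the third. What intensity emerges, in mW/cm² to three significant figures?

I ≈ 2.57 mW/cm²

I₁ = 61.6 mW/cm² · cos²(19°) = 55.07 mW/cm².
I₂ = I₁ · cos²(74°) = 55.07 · 0.07598 = 4.184 mW/cm².
I₃ = I₂ · cos²(37°) = 4.184 · 0.6378 = 2.669 mW/cm².
I₄ = I₃ · cos²(11°) = 2.669 · 0.9636 = 2.572 mW/cm².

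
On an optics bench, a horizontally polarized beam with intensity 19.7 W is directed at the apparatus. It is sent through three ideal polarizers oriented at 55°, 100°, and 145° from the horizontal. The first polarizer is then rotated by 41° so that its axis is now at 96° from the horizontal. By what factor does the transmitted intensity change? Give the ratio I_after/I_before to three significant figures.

I_new/I_old ≈ 0.0661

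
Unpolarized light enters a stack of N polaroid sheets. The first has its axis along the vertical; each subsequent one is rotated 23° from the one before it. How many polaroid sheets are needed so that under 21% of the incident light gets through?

N = 7

First polarizer halves the unpolarized light: factor 1/2.
Each further stage multiplies by cos²(23°) = 0.8473.
After N polarizers: T = 0.5·0.8473^(N−1). Require T < 0.21 ⇒ N−1 > ln(0.21/0.5)/ln(0.8473) = 5.24, so N−1 ≥ 6 and N = 7.
Check: N=7 gives T = 0.185 < 0.21; N=6 gives T = 0.2184.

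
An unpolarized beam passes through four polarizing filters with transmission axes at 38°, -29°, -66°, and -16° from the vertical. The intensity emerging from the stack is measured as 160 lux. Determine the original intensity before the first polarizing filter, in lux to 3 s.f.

I₀ ≈ 7950 lux

Unpolarized light through the first polarizer → I₁ = ½ I₀, now polarized at 38°.
I₂ = I₁ cos²(-29° − 38°) = 0.5 I₀ · cos²(67°) = 0.07634 I₀.
I₃ = I₂ cos²(-66° + 29°) = 0.07634 I₀ · cos²(37°) = 0.04869 I₀.
I₄ = I₃ cos²(-16° + 66°) = 0.04869 I₀ · cos²(50°) = 0.02012 I₀.
So 160 lux = 0.02012 I₀, giving I₀ = 160/0.02012 = 7954 lux.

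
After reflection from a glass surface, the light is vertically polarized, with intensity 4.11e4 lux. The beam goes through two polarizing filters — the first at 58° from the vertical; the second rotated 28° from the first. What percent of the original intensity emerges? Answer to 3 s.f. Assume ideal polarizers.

≈ 21.9%

I₁ = 4.11e4 lux · cos²(58°) = 1.154e+04 lux.
I₂ = I₁ · cos²(28°) = 1.154e+04 · 0.7796 = 8998 lux.
That is 21.89% of the incident intensity.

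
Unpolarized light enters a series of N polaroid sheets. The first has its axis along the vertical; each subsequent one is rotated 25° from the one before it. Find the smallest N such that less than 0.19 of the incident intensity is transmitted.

N = 6

First polarizer halves the unpolarized light: factor 1/2.
Each further stage multiplies by cos²(25°) = 0.8214.
After N polarizers: T = 0.5·0.8214^(N−1). Require T < 0.19 ⇒ N−1 > ln(0.19/0.5)/ln(0.8214) = 4.92, so N−1 ≥ 5 and N = 6.
Check: N=6 gives T = 0.187 < 0.19; N=5 gives T = 0.2276.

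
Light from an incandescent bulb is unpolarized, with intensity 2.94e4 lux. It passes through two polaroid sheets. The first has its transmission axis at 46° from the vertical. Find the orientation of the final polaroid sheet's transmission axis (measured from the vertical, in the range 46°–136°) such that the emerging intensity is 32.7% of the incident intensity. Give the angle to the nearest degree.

Unpolarized light through the first polarizer → I₁ = ½ I₀, now polarized at 46°.
Need I₂/I₀ = 0.327, so cos²(θ − 46°) = 0.327 / 0.5 = 0.654.
θ − 46° = arccos(√0.654) = 36.0°, giving θ ≈ 46 + 36.0 = 82.0°.

θ ≈ 82°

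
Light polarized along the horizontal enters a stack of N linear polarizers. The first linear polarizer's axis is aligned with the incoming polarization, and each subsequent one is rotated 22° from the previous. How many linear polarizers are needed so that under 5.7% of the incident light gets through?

N = 20

First polarizer is aligned with the polarization: full transmission.
Each further stage multiplies by cos²(22°) = 0.8597.
After N polarizers: T = 0.8597^(N−1). Require T < 0.057 ⇒ N−1 > ln(0.057)/ln(0.8597) = 18.95, so N−1 ≥ 19 and N = 20.
Check: N=20 gives T = 0.05653 < 0.057; N=19 gives T = 0.06576.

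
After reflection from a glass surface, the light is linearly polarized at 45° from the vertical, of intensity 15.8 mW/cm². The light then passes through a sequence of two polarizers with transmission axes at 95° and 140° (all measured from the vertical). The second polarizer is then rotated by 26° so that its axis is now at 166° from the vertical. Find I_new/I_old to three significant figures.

Before rotation:
By Malus's law, I₁ = I₀ cos²(95° − 45°) = I₀ cos²(50°) = 0.4132 I₀.
I₂ = I₁ cos²(140° − 95°) = 0.4132 I₀ · cos²(45°) = 0.2066 I₀.
After rotation:
I₁ = I₀ cos²(95° − 45°) = I₀ cos²(50°) = 0.4132 I₀.
I₂ = I₁ cos²(166° − 95°) = 0.4132 I₀ · cos²(71°) = 0.04379 I₀.
Ratio = 0.04379 / 0.2066 = 0.212.

I_new/I_old ≈ 0.212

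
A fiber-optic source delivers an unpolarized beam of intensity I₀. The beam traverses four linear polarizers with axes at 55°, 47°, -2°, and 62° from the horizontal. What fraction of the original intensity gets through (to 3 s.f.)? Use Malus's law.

Unpolarized light through the first polarizer → I₁ = ½ I₀, now polarized at 55°.
I₂ = I₁ cos²(47° − 55°) = 0.5 I₀ · cos²(8°) = 0.4903 I₀.
I₃ = I₂ cos²(-2° − 47°) = 0.4903 I₀ · cos²(49°) = 0.211 I₀.
I₄ = I₃ cos²(62° + 2°) = 0.211 I₀ · cos²(64°) = 0.04056 I₀.
Transmitted fraction = 0.04056.

≈ 0.0406 I₀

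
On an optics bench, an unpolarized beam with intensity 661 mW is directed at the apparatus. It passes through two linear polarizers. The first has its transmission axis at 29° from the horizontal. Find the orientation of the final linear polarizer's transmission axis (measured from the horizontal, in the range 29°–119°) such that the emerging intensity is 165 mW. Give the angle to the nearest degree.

θ ≈ 74°

Unpolarized light through the first polarizer → I₁ = ½ I₀, now polarized at 29°.
Target fraction: 165 / 661 mW = 0.2496 of I₀.
Need I₂/I₀ = 0.2496, so cos²(θ − 29°) = 0.2496 / 0.5 = 0.4992.
θ − 29° = arccos(√0.4992) = 45.0°, giving θ ≈ 29 + 45.0 = 74.0°.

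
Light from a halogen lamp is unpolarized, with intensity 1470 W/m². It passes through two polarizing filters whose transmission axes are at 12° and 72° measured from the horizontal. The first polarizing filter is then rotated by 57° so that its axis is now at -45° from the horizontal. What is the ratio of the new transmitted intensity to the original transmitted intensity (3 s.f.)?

Before rotation:
Unpolarized light through the first polarizer → I₁ = ½ I₀, now polarized at 12°.
I₂ = I₁ cos²(72° − 12°) = 0.5 I₀ · cos²(60°) = 0.125 I₀.
After rotation:
Unpolarized light through the first polarizer → I₁ = ½ I₀, now polarized at -45°.
Angle between axes 1 and 2: 63°. I₂ = 0.5 I₀ · cos²(63°) = 0.1031 I₀.
Ratio = 0.1031 / 0.125 = 0.8244.

I_new/I_old ≈ 0.824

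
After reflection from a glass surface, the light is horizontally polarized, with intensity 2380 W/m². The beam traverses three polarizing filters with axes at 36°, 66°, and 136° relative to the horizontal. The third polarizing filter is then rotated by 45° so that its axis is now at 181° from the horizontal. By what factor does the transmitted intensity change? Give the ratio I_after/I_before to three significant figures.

I_new/I_old ≈ 1.53

Before rotation:
I₁ = I₀ cos²(36° − 0°) = I₀ cos²(36°) = 0.6545 I₀.
I₂ = I₁ cos²(66° − 36°) = 0.6545 I₀ · cos²(30°) = 0.4909 I₀.
I₃ = I₂ cos²(136° − 66°) = 0.4909 I₀ · cos²(70°) = 0.05742 I₀.
After rotation:
I₁ = I₀ cos²(36° − 0°) = I₀ cos²(36°) = 0.6545 I₀.
I₂ = I₁ cos²(66° − 36°) = 0.6545 I₀ · cos²(30°) = 0.4909 I₀.
Angle between axes 2 and 3: 65°. I₃ = 0.4909 I₀ · cos²(65°) = 0.08767 I₀.
Ratio = 0.08767 / 0.05742 = 1.527.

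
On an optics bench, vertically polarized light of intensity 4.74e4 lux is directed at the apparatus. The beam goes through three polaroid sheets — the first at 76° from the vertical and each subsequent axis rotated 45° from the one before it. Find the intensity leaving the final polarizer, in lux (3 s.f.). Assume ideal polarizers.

I ≈ 694 lux

I₁ = 4.74e4 lux · cos²(76°) = 2774 lux.
I₂ = I₁ · cos²(45°) = 2774 · 0.5 = 1387 lux.
I₃ = I₂ · cos²(45°) = 1387 · 0.5 = 693.5 lux.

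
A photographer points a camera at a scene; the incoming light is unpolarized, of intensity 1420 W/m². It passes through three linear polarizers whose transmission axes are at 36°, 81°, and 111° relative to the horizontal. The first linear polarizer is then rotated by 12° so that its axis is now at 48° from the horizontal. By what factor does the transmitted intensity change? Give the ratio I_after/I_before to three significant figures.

I_new/I_old ≈ 1.41

Before rotation:
Unpolarized light through the first polarizer → I₁ = ½ I₀, now polarized at 36°.
I₂ = I₁ cos²(81° − 36°) = 0.5 I₀ · cos²(45°) = 0.25 I₀.
I₃ = I₂ cos²(111° − 81°) = 0.25 I₀ · cos²(30°) = 0.1875 I₀.
After rotation:
Unpolarized light through the first polarizer → I₁ = ½ I₀, now polarized at 48°.
I₂ = I₁ cos²(81° − 48°) = 0.5 I₀ · cos²(33°) = 0.3517 I₀.
I₃ = I₂ cos²(111° − 81°) = 0.3517 I₀ · cos²(30°) = 0.2638 I₀.
Ratio = 0.2638 / 0.1875 = 1.407.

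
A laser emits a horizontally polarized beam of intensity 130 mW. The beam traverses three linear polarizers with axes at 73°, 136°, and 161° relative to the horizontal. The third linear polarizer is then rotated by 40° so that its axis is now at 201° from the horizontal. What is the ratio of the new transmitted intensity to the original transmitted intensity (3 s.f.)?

I_new/I_old ≈ 0.217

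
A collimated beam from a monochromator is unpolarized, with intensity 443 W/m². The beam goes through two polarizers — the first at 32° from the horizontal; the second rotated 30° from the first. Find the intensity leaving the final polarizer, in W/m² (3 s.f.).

I ≈ 166 W/m²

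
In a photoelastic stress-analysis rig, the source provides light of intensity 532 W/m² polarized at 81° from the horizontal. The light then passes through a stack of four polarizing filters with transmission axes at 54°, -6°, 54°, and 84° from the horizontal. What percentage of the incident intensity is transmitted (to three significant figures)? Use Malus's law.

≈ 3.72%

By Malus's law, I₁ = 532 W/m² · cos²(27°) = 422.4 W/m².
I₂ = I₁ · cos²(60°) = 422.4 · 0.25 = 105.6 W/m².
I₃ = I₂ · cos²(60°) = 105.6 · 0.25 = 26.4 W/m².
I₄ = I₃ · cos²(30°) = 26.4 · 0.75 = 19.8 W/m².
That is 3.721% of the incident intensity.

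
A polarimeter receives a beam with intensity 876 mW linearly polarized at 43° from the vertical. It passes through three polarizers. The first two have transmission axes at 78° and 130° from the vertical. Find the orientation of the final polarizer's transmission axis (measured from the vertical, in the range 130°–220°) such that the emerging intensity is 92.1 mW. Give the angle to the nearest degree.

By Malus's law, I₁ = I₀ cos²(78° − 43°) = I₀ cos²(35°) = 0.671 I₀.
I₂ = I₁ cos²(130° − 78°) = 0.671 I₀ · cos²(52°) = 0.2543 I₀.
Target fraction: 92.1 / 876 mW = 0.1051 of I₀.
Need I₃/I₀ = 0.1051, so cos²(θ − 130°) = 0.1051 / 0.2543 = 0.4134.
θ − 130° = arccos(√0.4134) = 50.0°, giving θ ≈ 130 + 50.0 = 180.0°.

θ ≈ 180°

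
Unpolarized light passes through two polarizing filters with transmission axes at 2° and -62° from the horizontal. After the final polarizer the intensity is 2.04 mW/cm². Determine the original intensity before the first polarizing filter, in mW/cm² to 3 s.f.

I₀ ≈ 21.2 mW/cm²

Unpolarized light through the first polarizer → I₁ = ½ I₀, now polarized at 2°.
I₂ = I₁ cos²(-62° − 2°) = 0.5 I₀ · cos²(64°) = 0.09608 I₀.
So 2.04 mW/cm² = 0.09608 I₀, giving I₀ = 2.04/0.09608 = 21.23 mW/cm².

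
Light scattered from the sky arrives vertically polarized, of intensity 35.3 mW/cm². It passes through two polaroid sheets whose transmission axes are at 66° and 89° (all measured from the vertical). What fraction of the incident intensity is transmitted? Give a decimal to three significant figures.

I/I₀ ≈ 0.140

I₁ = 35.3 mW/cm² · cos²(66°) = 5.84 mW/cm².
I₂ = I₁ · cos²(23°) = 5.84 · 0.8473 = 4.948 mW/cm².
Transmitted fraction = 0.1402.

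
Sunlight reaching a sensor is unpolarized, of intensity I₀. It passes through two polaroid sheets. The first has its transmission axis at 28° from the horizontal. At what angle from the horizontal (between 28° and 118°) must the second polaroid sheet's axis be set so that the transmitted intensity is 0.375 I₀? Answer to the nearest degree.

Unpolarized light through the first polarizer → I₁ = ½ I₀, now polarized at 28°.
Need I₂/I₀ = 0.375, so cos²(θ − 28°) = 0.375 / 0.5 = 0.75.
θ − 28° = arccos(√0.75) = 30.0°, giving θ ≈ 28 + 30.0 = 58.0°.

θ ≈ 58°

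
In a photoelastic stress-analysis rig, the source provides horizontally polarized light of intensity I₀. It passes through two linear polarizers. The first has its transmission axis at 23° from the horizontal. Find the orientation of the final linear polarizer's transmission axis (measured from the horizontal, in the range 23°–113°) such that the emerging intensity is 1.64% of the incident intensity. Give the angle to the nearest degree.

By Malus's law, I₁ = I₀ cos²(23° − 0°) = I₀ cos²(23°) = 0.8473 I₀.
Need I₂/I₀ = 0.0164, so cos²(θ − 23°) = 0.0164 / 0.8473 = 0.01935.
θ − 23° = arccos(√0.01935) = 82.0°, giving θ ≈ 23 + 82.0 = 105.0°.

θ ≈ 105°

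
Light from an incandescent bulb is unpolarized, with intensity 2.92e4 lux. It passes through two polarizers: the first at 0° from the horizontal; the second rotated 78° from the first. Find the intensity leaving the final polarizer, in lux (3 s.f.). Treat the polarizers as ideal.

I ≈ 631 lux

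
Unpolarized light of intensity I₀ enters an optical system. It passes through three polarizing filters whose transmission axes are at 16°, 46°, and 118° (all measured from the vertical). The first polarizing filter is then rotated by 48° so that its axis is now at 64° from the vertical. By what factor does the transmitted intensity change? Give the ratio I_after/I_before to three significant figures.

I_new/I_old ≈ 1.21

Before rotation:
Unpolarized light through the first polarizer → I₁ = ½ I₀, now polarized at 16°.
I₂ = I₁ cos²(46° − 16°) = 0.5 I₀ · cos²(30°) = 0.375 I₀.
I₃ = I₂ cos²(118° − 46°) = 0.375 I₀ · cos²(72°) = 0.03581 I₀.
After rotation:
Unpolarized light through the first polarizer → I₁ = ½ I₀, now polarized at 64°.
I₂ = I₁ cos²(46° − 64°) = 0.5 I₀ · cos²(18°) = 0.4523 I₀.
I₃ = I₂ cos²(118° − 46°) = 0.4523 I₀ · cos²(72°) = 0.04319 I₀.
Ratio = 0.04319 / 0.03581 = 1.206.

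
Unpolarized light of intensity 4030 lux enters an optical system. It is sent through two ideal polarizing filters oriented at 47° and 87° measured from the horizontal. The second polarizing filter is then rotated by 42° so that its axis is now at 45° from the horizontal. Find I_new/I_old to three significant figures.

I_new/I_old ≈ 1.70

Before rotation:
Unpolarized light through the first polarizer → I₁ = ½ I₀, now polarized at 47°.
I₂ = I₁ cos²(87° − 47°) = 0.5 I₀ · cos²(40°) = 0.2934 I₀.
After rotation:
Unpolarized light through the first polarizer → I₁ = ½ I₀, now polarized at 47°.
I₂ = I₁ cos²(45° − 47°) = 0.5 I₀ · cos²(2°) = 0.4994 I₀.
Ratio = 0.4994 / 0.2934 = 1.702.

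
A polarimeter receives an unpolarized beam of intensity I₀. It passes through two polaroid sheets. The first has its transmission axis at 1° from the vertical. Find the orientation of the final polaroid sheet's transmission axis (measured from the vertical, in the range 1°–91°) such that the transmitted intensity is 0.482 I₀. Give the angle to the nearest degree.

Unpolarized light through the first polarizer → I₁ = ½ I₀, now polarized at 1°.
Need I₂/I₀ = 0.482, so cos²(θ − 1°) = 0.482 / 0.5 = 0.964.
θ − 1° = arccos(√0.964) = 10.9°, giving θ ≈ 1 + 10.9 = 11.9°.

θ ≈ 12°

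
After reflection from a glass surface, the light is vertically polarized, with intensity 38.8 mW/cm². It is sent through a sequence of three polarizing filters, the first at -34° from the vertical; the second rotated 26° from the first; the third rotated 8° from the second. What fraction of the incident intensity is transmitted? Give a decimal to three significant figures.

I₁ = 38.8 mW/cm² · cos²(34°) = 26.67 mW/cm².
I₂ = I₁ · cos²(26°) = 26.67 · 0.8078 = 21.54 mW/cm².
I₃ = I₂ · cos²(8°) = 21.54 · 0.9806 = 21.13 mW/cm².
Transmitted fraction = 0.5445.

I/I₀ ≈ 0.544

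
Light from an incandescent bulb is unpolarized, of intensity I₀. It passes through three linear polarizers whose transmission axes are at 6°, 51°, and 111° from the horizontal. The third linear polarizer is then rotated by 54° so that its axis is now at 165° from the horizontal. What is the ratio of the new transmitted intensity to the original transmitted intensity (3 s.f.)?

Before rotation:
Unpolarized light through the first polarizer → I₁ = ½ I₀, now polarized at 6°.
I₂ = I₁ cos²(51° − 6°) = 0.5 I₀ · cos²(45°) = 0.25 I₀.
I₃ = I₂ cos²(111° − 51°) = 0.25 I₀ · cos²(60°) = 0.0625 I₀.
After rotation:
Unpolarized light through the first polarizer → I₁ = ½ I₀, now polarized at 6°.
I₂ = I₁ cos²(51° − 6°) = 0.5 I₀ · cos²(45°) = 0.25 I₀.
Angle between axes 2 and 3: 66°. I₃ = 0.25 I₀ · cos²(66°) = 0.04136 I₀.
Ratio = 0.04136 / 0.0625 = 0.6617.

I_new/I_old ≈ 0.662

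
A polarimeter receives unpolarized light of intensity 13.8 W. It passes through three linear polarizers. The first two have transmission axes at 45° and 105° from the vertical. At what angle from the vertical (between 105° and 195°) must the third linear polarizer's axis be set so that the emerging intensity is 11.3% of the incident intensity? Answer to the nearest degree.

Unpolarized light through the first polarizer → I₁ = ½ I₀, now polarized at 45°.
I₂ = I₁ cos²(105° − 45°) = 0.5 I₀ · cos²(60°) = 0.125 I₀.
Need I₃/I₀ = 0.113, so cos²(θ − 105°) = 0.113 / 0.125 = 0.904.
θ − 105° = arccos(√0.904) = 18.0°, giving θ ≈ 105 + 18.0 = 123.0°.

θ ≈ 123°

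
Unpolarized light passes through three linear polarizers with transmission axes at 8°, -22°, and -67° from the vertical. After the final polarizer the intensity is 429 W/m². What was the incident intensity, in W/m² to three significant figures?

Unpolarized light through the first polarizer → I₁ = ½ I₀, now polarized at 8°.
I₂ = I₁ cos²(-22° − 8°) = 0.5 I₀ · cos²(30°) = 0.375 I₀.
I₃ = I₂ cos²(-67° + 22°) = 0.375 I₀ · cos²(45°) = 0.1875 I₀.
So 429 W/m² = 0.1875 I₀, giving I₀ = 429/0.1875 = 2288 W/m².

I₀ ≈ 2290 W/m²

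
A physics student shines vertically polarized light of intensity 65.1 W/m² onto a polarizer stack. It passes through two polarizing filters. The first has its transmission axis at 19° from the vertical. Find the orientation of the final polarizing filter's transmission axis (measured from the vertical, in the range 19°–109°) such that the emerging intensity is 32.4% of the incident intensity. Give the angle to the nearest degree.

I₁ = I₀ cos²(19° − 0°) = I₀ cos²(19°) = 0.894 I₀.
Need I₂/I₀ = 0.324, so cos²(θ − 19°) = 0.324 / 0.894 = 0.3624.
θ − 19° = arccos(√0.3624) = 53.0°, giving θ ≈ 19 + 53.0 = 72.0°.

θ ≈ 72°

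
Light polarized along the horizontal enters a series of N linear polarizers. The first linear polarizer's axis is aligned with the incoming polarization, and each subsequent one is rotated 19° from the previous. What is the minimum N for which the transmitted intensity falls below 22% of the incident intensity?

N = 15

First polarizer is aligned with the polarization: full transmission.
Each further stage multiplies by cos²(19°) = 0.894.
After N polarizers: T = 0.894^(N−1). Require T < 0.22 ⇒ N−1 > ln(0.22)/ln(0.894) = 13.51, so N−1 ≥ 14 and N = 15.
Check: N=15 gives T = 0.2083 < 0.22; N=14 gives T = 0.233.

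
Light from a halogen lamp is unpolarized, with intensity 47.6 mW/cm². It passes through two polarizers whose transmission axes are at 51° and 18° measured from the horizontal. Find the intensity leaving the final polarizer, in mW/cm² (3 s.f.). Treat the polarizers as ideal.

Unpolarized light through the first polarizer → I₁ = 47.6 mW/cm²/2 = 23.8 mW/cm², polarized at 51°.
I₂ = I₁ · cos²(33°) = 23.8 · 0.7034 = 16.74 mW/cm².

I ≈ 16.7 mW/cm²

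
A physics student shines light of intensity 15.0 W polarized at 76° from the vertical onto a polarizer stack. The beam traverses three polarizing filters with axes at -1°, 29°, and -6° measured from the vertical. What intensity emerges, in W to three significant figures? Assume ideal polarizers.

I ≈ 0.382 W

I₁ = 15.0 W · cos²(77°) = 0.759 W.
I₂ = I₁ · cos²(30°) = 0.759 · 0.75 = 0.5693 W.
I₃ = I₂ · cos²(35°) = 0.5693 · 0.671 = 0.382 W.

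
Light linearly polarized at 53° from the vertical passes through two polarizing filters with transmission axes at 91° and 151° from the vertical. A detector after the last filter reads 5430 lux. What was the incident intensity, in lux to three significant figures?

By Malus's law, I₁ = I₀ cos²(91° − 53°) = I₀ cos²(38°) = 0.621 I₀.
I₂ = I₁ cos²(151° − 91°) = 0.621 I₀ · cos²(60°) = 0.1552 I₀.
So 5430 lux = 0.1552 I₀, giving I₀ = 5430/0.1552 = 3.498e+04 lux.

I₀ ≈ 3.50e4 lux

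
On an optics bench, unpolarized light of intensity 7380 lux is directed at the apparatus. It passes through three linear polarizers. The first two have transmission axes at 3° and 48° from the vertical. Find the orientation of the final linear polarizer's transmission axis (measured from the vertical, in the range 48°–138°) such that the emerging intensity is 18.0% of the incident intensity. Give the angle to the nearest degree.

θ ≈ 80°

Unpolarized light through the first polarizer → I₁ = ½ I₀, now polarized at 3°.
I₂ = I₁ cos²(48° − 3°) = 0.5 I₀ · cos²(45°) = 0.25 I₀.
Need I₃/I₀ = 0.18, so cos²(θ − 48°) = 0.18 / 0.25 = 0.72.
θ − 48° = arccos(√0.72) = 31.9°, giving θ ≈ 48 + 31.9 = 79.9°.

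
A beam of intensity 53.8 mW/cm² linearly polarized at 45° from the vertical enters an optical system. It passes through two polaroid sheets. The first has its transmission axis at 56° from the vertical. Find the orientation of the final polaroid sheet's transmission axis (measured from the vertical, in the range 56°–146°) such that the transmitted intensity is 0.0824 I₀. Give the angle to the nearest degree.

I₁ = I₀ cos²(56° − 45°) = I₀ cos²(11°) = 0.9636 I₀.
Need I₂/I₀ = 0.0824, so cos²(θ − 56°) = 0.0824 / 0.9636 = 0.08551.
θ − 56° = arccos(√0.08551) = 73.0°, giving θ ≈ 56 + 73.0 = 129.0°.

θ ≈ 129°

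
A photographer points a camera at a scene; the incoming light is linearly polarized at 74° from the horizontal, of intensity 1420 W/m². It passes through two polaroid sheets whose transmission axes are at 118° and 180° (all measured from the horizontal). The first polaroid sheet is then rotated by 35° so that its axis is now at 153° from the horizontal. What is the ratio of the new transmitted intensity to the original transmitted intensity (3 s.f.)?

Before rotation:
By Malus's law, I₁ = I₀ cos²(118° − 74°) = I₀ cos²(44°) = 0.5174 I₀.
I₂ = I₁ cos²(180° − 118°) = 0.5174 I₀ · cos²(62°) = 0.114 I₀.
After rotation:
I₁ = I₀ cos²(153° − 74°) = I₀ cos²(79°) = 0.03641 I₀.
I₂ = I₁ cos²(180° − 153°) = 0.03641 I₀ · cos²(27°) = 0.0289 I₀.
Ratio = 0.0289 / 0.114 = 0.2534.

I_new/I_old ≈ 0.253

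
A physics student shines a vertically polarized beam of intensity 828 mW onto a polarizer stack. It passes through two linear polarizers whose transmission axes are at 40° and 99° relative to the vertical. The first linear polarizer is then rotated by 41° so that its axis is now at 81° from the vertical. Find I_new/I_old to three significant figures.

I_new/I_old ≈ 0.142

Before rotation:
I₁ = I₀ cos²(40° − 0°) = I₀ cos²(40°) = 0.5868 I₀.
I₂ = I₁ cos²(99° − 40°) = 0.5868 I₀ · cos²(59°) = 0.1557 I₀.
After rotation:
I₁ = I₀ cos²(81° − 0°) = I₀ cos²(81°) = 0.02447 I₀.
I₂ = I₁ cos²(99° − 81°) = 0.02447 I₀ · cos²(18°) = 0.02213 I₀.
Ratio = 0.02213 / 0.1557 = 0.1422.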